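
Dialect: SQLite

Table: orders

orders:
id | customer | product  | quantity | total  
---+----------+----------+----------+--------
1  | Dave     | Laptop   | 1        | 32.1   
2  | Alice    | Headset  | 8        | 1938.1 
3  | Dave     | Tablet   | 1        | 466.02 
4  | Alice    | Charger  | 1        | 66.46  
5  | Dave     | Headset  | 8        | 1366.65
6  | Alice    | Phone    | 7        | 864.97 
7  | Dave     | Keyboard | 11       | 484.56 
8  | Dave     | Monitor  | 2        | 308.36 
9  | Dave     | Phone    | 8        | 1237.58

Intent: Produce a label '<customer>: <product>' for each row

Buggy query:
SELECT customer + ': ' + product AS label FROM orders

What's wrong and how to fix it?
Bug: '+' is numeric addition; on text columns SQLite converts them to 0 instead of concatenating

Fix: Replace + with || to concatenate text

Corrected query:
SELECT customer || ': ' || product AS label FROM orders

Result:
label         
--------------
Dave: Laptop  
Alice: Headset
Dave: Tablet  
Alice: Charger
Dave: Headset 
Alice: Phone  
Dave: Keyboard
Dave: Monitor 
Dave: Phone   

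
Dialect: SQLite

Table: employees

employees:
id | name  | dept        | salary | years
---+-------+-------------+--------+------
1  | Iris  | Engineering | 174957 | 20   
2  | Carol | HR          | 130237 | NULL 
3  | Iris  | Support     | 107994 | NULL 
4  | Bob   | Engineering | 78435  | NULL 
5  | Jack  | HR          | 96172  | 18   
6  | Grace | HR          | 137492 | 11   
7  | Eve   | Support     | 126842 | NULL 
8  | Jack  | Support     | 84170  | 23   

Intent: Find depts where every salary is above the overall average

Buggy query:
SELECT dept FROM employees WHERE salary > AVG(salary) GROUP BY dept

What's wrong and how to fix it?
Bug: WHERE evaluates per row before aggregation, so AVG() is unavailable

Fix: Compute the overall average in a scalar subquery and compare each group's MIN against it in HAVING

Corrected query:
SELECT dept FROM employees GROUP BY dept HAVING MIN(salary) > (SELECT AVG(salary) FROM employees)

Result:
(no rows)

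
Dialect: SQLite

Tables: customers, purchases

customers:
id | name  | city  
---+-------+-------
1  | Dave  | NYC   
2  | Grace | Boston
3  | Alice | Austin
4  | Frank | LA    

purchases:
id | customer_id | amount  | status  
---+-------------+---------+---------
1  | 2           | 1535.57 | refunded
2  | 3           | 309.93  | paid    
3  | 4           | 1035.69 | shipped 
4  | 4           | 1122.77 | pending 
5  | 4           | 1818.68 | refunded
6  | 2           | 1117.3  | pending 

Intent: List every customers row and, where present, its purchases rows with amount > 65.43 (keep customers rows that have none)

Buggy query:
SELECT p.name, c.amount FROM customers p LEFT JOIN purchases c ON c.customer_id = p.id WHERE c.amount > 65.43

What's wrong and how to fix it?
Bug: Filtering c.amount in WHERE discards the NULL rows produced by LEFT JOIN, turning it into an inner join

Fix: Put 'c.amount > 65.43' in the JOIN's ON clause instead of WHERE

Corrected query:
SELECT p.name, c.amount FROM customers p LEFT JOIN purchases c ON c.customer_id = p.id AND c.amount > 65.43

Result:
name  | amount 
------+--------
Dave  | NULL   
Grace | 1117.3 
Grace | 1535.57
Alice | 309.93 
Frank | 1035.69
Frank | 1122.77
Frank | 1818.68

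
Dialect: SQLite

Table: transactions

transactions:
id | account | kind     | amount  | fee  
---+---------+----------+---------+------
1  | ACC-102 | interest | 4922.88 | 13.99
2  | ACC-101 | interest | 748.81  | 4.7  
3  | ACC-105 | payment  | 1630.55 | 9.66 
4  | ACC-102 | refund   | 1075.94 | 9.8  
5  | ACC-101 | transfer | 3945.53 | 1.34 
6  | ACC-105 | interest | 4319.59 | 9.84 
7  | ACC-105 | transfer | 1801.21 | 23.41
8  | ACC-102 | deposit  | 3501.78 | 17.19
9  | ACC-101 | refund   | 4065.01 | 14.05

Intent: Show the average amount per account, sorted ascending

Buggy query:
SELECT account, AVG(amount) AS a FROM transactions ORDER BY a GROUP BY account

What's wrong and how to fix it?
Bug: GROUP BY must precede ORDER BY

Fix: Reorder: SELECT … FROM … GROUP BY … ORDER BY …

Corrected query:
SELECT account, AVG(amount) AS a FROM transactions GROUP BY account ORDER BY a

Result:
account | a          
--------+------------
ACC-105 | 2583.783333
ACC-101 | 2919.783333
ACC-102 | 3166.866667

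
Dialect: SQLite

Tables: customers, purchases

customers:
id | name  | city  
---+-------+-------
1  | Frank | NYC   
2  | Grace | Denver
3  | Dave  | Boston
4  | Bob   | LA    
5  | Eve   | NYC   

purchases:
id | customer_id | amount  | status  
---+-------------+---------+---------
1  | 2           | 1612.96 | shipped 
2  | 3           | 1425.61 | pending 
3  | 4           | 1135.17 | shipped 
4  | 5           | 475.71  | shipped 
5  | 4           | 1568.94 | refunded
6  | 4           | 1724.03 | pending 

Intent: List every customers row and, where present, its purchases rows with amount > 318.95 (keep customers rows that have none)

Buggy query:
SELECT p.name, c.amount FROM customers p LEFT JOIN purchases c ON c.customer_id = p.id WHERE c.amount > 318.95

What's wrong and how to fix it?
Bug: A WHERE condition on the right-hand table after LEFT JOIN drops unmatched parents

Fix: Put 'c.amount > 318.95' in the JOIN's ON clause instead of WHERE

Corrected query:
SELECT p.name, c.amount FROM customers p LEFT JOIN purchases c ON c.customer_id = p.id AND c.amount > 318.95

Result:
name  | amount 
------+--------
Frank | NULL   
Grace | 1612.96
Dave  | 1425.61
Bob   | 1135.17
Bob   | 1568.94
Bob   | 1724.03
Eve   | 475.71 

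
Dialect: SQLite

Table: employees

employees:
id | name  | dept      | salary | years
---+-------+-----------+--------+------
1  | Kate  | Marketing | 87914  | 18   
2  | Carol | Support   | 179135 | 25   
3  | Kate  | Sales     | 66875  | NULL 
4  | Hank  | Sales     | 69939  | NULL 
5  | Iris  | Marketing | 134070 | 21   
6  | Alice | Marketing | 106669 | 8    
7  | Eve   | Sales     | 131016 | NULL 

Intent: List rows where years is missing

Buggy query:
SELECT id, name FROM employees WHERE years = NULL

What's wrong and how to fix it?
Bug: '= NULL' is always unknown in SQL three-valued logic, so no rows match

Fix: Use IS NULL to test for NULL

Corrected query:
SELECT id, name FROM employees WHERE years IS NULL

Result:
id | name
---+-----
3  | Kate
4  | Hank
7  | Eve 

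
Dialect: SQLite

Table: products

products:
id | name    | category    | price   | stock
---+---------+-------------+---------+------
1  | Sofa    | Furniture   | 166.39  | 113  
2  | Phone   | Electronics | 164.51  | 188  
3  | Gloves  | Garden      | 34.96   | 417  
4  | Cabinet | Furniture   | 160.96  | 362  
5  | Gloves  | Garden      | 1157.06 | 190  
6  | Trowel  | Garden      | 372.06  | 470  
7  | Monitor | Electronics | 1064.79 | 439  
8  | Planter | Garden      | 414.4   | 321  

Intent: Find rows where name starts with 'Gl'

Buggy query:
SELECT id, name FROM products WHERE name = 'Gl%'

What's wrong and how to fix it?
Bug: '=' compares the literal string including the % character; pattern matching needs LIKE

Fix: Use LIKE for wildcard pattern matching

Corrected query:
SELECT id, name FROM products WHERE name LIKE 'Gl%'

Result:
id | name  
---+-------
3  | Gloves
5  | Gloves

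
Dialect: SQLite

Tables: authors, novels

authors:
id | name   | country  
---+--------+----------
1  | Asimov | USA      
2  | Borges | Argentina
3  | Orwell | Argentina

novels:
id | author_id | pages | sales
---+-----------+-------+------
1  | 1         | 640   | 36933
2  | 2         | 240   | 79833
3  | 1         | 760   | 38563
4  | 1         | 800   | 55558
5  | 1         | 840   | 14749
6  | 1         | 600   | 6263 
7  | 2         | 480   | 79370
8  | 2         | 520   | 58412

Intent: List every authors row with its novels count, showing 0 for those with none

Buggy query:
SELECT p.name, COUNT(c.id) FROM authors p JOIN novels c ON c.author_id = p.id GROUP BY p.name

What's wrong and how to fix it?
Bug: An inner join excludes parents with zero children

Fix: Use LEFT JOIN so parents without children still appear (COUNT(c.id) gives 0)

Corrected query:
SELECT p.name, COUNT(c.id) FROM authors p LEFT JOIN novels c ON c.author_id = p.id GROUP BY p.name

Result:
name   | COUNT(c.id)
-------+------------
Asimov | 5          
Borges | 3          
Orwell | 0          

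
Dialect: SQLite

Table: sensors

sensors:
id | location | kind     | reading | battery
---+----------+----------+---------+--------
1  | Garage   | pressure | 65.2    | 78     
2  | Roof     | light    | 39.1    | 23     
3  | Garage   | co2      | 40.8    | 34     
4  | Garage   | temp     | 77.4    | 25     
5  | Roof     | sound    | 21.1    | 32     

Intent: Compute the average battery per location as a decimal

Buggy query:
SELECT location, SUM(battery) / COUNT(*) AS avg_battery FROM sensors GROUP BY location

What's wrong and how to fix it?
Bug: SUM(battery) and COUNT(*) are both integers; the division truncates the fractional part

Fix: Multiply by 1.0 (or CAST to REAL) to force floating-point division

Corrected query:
SELECT location, SUM(battery) * 1.0 / COUNT(*) AS avg_battery FROM sensors GROUP BY location

Result:
location | avg_battery
---------+------------
Garage   | 45.666667  
Roof     | 27.5       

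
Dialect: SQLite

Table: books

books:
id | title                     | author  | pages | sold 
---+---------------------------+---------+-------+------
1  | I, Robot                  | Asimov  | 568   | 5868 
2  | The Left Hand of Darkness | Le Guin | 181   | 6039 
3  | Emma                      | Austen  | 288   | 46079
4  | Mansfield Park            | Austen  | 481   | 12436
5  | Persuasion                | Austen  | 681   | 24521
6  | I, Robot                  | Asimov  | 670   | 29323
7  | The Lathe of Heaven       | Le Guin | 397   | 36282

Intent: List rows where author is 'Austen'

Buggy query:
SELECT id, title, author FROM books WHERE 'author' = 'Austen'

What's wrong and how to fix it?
Bug: Single quotes denote string literals in SQL; the column name is being compared as a constant string

Fix: Remove the quotes around the column name (or use double quotes for an identifier)

Corrected query:
SELECT id, title, author FROM books WHERE author = 'Austen'

Result:
id | title          | author
---+----------------+-------
3  | Emma           | Austen
4  | Mansfield Park | Austen
5  | Persuasion     | Austen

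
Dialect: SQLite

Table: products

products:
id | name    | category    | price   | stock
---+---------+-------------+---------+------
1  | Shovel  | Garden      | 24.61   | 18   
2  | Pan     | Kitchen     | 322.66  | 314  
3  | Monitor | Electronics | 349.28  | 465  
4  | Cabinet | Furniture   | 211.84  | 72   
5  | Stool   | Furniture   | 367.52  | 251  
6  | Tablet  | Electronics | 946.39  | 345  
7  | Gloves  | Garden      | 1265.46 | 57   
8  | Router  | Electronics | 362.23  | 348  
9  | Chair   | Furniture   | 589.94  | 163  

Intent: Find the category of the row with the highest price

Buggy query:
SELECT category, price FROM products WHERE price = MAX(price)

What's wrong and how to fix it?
Bug: MAX(price) is an aggregate and cannot be used directly in WHERE

Fix: Wrap MAX in a scalar subquery so WHERE compares against a single value

Corrected query:
SELECT category, price FROM products WHERE price = (SELECT MAX(price) FROM products)

Result:
category | price  
---------+--------
Garden   | 1265.46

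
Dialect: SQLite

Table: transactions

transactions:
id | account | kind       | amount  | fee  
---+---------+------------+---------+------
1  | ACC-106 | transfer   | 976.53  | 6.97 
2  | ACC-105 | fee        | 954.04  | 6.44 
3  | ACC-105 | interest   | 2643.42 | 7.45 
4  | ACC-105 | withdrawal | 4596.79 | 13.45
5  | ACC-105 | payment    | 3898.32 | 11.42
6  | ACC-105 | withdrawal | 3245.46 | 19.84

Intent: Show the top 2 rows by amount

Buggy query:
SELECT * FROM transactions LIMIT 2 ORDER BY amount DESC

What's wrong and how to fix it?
Bug: ORDER BY cannot follow LIMIT; LIMIT is the final clause

Fix: Sort with ORDER BY, then apply LIMIT

Corrected query:
SELECT * FROM transactions ORDER BY amount DESC LIMIT 2

Result:
id | account | kind       | amount  | fee  
---+---------+------------+---------+------
4  | ACC-105 | withdrawal | 4596.79 | 13.45
5  | ACC-105 | payment    | 3898.32 | 11.42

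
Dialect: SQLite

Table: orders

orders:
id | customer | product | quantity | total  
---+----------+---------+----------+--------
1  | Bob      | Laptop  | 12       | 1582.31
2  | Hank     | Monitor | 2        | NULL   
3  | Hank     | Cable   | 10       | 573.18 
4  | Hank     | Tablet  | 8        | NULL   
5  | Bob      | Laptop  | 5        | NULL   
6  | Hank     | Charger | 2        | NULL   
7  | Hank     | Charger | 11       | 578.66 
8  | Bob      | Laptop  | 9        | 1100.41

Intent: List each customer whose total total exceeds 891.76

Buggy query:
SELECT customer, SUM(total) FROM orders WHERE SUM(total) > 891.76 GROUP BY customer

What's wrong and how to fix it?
Bug: Aggregate functions cannot appear in a WHERE clause

Fix: Use HAVING (which filters groups after aggregation) instead of WHERE

Corrected query:
SELECT customer, SUM(total) FROM orders GROUP BY customer HAVING SUM(total) > 891.76

Result:
customer | SUM(total)
---------+-----------
Bob      | 2682.72   
Hank     | 1151.84   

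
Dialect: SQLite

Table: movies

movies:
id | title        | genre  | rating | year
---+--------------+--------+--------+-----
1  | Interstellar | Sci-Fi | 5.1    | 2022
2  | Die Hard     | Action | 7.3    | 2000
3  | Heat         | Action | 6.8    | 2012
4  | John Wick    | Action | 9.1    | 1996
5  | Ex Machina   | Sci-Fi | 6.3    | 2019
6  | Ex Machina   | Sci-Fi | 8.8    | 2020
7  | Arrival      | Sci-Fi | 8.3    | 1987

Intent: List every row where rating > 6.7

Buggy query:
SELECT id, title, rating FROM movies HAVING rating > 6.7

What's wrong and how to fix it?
Bug: This is a non-aggregate query (no GROUP BY, no aggregates), so in SQLite the HAVING clause is invalid here; a row-level condition belongs in WHERE

Fix: Replace HAVING with WHERE since the condition applies to individual rows

Corrected query:
SELECT id, title, rating FROM movies WHERE rating > 6.7

Result:
id | title      | rating
---+------------+-------
2  | Die Hard   | 7.3   
3  | Heat       | 6.8   
4  | John Wick  | 9.1   
6  | Ex Machina | 8.8   
7  | Arrival    | 8.3   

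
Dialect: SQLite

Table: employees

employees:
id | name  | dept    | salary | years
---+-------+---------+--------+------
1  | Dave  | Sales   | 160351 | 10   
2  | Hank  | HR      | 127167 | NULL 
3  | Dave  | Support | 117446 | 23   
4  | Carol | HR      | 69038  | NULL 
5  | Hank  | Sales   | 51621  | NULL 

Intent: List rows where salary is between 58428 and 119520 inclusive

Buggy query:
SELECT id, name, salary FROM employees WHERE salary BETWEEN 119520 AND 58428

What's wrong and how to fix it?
Bug: The bounds are reversed; BETWEEN a AND b requires a <= b to match anything

Fix: Write BETWEEN 58428 AND 119520

Corrected query:
SELECT id, name, salary FROM employees WHERE salary BETWEEN 58428 AND 119520

Result:
id | name  | salary
---+-------+-------
3  | Dave  | 117446
4  | Carol | 69038 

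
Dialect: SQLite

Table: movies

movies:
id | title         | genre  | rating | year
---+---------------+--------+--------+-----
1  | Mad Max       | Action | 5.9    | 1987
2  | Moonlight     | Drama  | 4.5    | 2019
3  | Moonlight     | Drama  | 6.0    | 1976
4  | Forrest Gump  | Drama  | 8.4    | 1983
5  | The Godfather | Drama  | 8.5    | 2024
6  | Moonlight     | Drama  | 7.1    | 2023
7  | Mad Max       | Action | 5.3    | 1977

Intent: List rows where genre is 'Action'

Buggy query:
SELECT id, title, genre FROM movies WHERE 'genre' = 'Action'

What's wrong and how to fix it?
Bug: 'genre' in single quotes is a string literal, not the column; the comparison is literal-vs-literal and never true

Fix: Remove the quotes around the column name (or use double quotes for an identifier)

Corrected query:
SELECT id, title, genre FROM movies WHERE genre = 'Action'

Result:
id | title   | genre 
---+---------+-------
1  | Mad Max | Action
7  | Mad Max | Action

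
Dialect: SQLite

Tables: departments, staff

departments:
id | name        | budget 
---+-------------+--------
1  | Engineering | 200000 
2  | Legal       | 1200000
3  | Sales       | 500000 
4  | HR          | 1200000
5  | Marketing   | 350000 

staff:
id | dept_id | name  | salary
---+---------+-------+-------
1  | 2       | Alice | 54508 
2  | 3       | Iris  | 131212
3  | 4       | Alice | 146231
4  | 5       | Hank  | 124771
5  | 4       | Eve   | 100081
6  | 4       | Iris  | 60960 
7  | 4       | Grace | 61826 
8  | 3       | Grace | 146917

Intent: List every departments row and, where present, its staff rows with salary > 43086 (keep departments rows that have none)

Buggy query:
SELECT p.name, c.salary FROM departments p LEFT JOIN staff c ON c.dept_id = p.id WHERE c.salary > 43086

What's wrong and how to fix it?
Bug: A WHERE condition on the right-hand table after LEFT JOIN drops unmatched parents

Fix: Put 'c.salary > 43086' in the JOIN's ON clause instead of WHERE

Corrected query:
SELECT p.name, c.salary FROM departments p LEFT JOIN staff c ON c.dept_id = p.id AND c.salary > 43086

Result:
name        | salary
------------+-------
Engineering | NULL  
Legal       | 54508 
Sales       | 131212
Sales       | 146917
HR          | 60960 
HR          | 61826 
HR          | 100081
HR          | 146231
Marketing   | 124771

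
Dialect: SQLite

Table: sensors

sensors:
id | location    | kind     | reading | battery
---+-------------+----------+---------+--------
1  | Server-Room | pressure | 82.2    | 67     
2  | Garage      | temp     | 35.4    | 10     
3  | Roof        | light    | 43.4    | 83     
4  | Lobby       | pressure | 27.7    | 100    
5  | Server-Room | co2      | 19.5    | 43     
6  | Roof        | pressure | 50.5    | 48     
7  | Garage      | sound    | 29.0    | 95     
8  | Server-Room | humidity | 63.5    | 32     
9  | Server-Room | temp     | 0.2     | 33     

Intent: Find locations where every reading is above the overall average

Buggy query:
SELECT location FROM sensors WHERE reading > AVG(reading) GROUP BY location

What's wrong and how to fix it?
Bug: AVG() is an aggregate; it can't sit directly in WHERE

Fix: Compute the overall average in a scalar subquery and compare each group's MIN against it in HAVING

Corrected query:
SELECT location FROM sensors GROUP BY location HAVING MIN(reading) > (SELECT AVG(reading) FROM sensors)

Result:
location
--------
Roof    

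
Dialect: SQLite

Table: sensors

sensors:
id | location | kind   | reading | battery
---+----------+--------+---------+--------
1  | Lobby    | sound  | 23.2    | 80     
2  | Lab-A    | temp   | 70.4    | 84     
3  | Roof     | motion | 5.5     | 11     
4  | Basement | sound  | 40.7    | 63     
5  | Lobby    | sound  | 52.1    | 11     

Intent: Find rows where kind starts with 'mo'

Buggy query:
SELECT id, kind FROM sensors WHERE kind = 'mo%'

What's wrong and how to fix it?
Bug: '=' compares the literal string including the % character; pattern matching needs LIKE

Fix: Use LIKE for wildcard pattern matching

Corrected query:
SELECT id, kind FROM sensors WHERE kind LIKE 'mo%'

Result:
id | kind  
---+-------
3  | motion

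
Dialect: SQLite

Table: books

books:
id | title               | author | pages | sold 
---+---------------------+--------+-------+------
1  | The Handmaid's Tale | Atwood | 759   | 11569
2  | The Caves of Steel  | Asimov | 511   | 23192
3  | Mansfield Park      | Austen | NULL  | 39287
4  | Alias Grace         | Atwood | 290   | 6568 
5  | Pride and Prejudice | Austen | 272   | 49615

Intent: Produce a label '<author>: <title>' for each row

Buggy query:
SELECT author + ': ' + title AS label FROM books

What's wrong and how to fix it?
Bug: '+' is numeric addition; on text columns SQLite converts them to 0 instead of concatenating

Fix: Use the || operator for string concatenation

Corrected query:
SELECT author || ': ' || title AS label FROM books

Result:
label                      
---------------------------
Atwood: The Handmaid's Tale
Asimov: The Caves of Steel 
Austen: Mansfield Park     
Atwood: Alias Grace        
Austen: Pride and Prejudice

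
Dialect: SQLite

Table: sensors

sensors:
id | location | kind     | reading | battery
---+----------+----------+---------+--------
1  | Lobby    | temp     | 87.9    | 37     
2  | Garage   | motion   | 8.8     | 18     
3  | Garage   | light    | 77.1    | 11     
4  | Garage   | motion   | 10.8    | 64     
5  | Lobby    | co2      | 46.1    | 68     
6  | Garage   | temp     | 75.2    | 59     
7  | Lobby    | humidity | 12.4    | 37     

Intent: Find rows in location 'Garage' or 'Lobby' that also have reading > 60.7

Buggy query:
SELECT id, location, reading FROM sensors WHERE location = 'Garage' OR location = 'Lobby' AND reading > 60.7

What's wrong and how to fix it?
Bug: Without parentheses, AND is evaluated before OR, so the reading filter only applies to the 'Lobby' branch

Fix: Group the OR with parentheses (or use IN), then AND the threshold

Corrected query:
SELECT id, location, reading FROM sensors WHERE (location = 'Garage' OR location = 'Lobby') AND reading > 60.7

Result:
id | location | reading
---+----------+--------
1  | Lobby    | 87.9   
3  | Garage   | 77.1   
6  | Garage   | 75.2   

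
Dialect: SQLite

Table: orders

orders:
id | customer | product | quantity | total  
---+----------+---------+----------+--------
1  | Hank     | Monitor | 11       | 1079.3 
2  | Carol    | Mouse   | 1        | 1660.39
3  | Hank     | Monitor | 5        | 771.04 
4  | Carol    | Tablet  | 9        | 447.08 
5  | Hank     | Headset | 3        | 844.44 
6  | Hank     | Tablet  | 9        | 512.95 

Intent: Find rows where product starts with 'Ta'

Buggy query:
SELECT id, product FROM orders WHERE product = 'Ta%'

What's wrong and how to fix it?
Bug: Wildcards only work with LIKE; '=' treats '%' as a literal character

Fix: Use LIKE for wildcard pattern matching

Corrected query:
SELECT id, product FROM orders WHERE product LIKE 'Ta%'

Result:
id | product
---+--------
4  | Tablet 
6  | Tablet 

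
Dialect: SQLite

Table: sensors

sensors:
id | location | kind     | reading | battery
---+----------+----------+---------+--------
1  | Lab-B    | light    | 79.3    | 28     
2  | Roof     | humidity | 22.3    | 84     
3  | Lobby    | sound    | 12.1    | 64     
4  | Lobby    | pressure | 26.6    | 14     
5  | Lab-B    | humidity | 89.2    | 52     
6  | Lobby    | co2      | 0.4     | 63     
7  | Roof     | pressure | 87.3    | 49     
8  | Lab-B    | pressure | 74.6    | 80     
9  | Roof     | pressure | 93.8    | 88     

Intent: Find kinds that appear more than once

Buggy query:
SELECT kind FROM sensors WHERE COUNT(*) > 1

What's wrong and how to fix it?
Bug: COUNT(*) is an aggregate and cannot be used in WHERE

Fix: Group first, then use HAVING for the count condition

Corrected query:
SELECT kind FROM sensors GROUP BY kind HAVING COUNT(*) > 1

Result:
kind    
--------
humidity
pressure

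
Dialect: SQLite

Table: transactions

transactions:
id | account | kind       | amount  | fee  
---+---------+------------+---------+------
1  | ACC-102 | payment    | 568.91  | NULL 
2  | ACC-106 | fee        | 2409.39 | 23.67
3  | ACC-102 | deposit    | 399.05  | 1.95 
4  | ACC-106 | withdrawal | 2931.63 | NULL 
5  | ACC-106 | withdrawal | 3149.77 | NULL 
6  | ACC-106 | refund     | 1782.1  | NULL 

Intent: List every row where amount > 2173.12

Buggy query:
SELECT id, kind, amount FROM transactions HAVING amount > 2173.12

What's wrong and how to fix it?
Bug: This is a non-aggregate query (no GROUP BY, no aggregates), so in SQLite the HAVING clause is invalid here; a row-level condition belongs in WHERE

Fix: Replace HAVING with WHERE since the condition applies to individual rows

Corrected query:
SELECT id, kind, amount FROM transactions WHERE amount > 2173.12

Result:
id | kind       | amount 
---+------------+--------
2  | fee        | 2409.39
4  | withdrawal | 2931.63
5  | withdrawal | 3149.77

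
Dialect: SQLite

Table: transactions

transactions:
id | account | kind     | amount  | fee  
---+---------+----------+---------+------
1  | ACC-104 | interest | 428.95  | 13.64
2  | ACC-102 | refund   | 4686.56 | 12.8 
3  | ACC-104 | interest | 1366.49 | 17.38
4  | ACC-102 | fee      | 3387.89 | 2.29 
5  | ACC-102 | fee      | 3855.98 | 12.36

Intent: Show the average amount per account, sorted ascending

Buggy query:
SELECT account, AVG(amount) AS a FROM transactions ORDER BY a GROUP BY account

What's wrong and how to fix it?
Bug: GROUP BY must precede ORDER BY

Fix: Reorder: SELECT … FROM … GROUP BY … ORDER BY …

Corrected query:
SELECT account, AVG(amount) AS a FROM transactions GROUP BY account ORDER BY a

Result:
account | a      
--------+--------
ACC-104 | 897.72 
ACC-102 | 3976.81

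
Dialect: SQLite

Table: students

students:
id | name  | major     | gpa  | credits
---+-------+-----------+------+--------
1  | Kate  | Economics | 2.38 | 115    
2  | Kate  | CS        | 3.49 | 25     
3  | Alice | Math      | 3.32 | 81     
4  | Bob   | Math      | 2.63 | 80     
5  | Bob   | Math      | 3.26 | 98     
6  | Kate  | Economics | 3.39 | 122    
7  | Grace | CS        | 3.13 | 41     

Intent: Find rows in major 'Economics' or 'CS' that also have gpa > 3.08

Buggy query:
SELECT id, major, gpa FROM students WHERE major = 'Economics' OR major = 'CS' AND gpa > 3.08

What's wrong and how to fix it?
Bug: AND binds tighter than OR, so this parses as major = 'Economics' OR (major = 'CS' AND gpa > 3.08)

Fix: Add parentheses around the OR so the AND applies to both alternatives

Corrected query:
SELECT id, major, gpa FROM students WHERE (major = 'Economics' OR major = 'CS') AND gpa > 3.08

Result:
id | major     | gpa 
---+-----------+-----
2  | CS        | 3.49
6  | Economics | 3.39
7  | CS        | 3.13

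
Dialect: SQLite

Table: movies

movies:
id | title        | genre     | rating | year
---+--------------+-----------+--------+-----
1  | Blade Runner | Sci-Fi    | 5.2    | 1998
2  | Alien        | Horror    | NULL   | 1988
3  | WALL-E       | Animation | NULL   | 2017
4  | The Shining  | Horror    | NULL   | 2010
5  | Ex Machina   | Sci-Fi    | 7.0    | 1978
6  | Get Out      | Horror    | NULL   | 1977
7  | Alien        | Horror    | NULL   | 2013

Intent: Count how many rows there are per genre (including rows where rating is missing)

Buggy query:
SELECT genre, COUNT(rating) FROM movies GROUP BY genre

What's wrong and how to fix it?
Bug: COUNT(rating) skips NULLs, so groups with missing rating are undercounted

Fix: Use COUNT(*) to count all rows regardless of NULL

Corrected query:
SELECT genre, COUNT(*) FROM movies GROUP BY genre

Result:
genre     | COUNT(*)
----------+---------
Animation | 1       
Horror    | 4       
Sci-Fi    | 2       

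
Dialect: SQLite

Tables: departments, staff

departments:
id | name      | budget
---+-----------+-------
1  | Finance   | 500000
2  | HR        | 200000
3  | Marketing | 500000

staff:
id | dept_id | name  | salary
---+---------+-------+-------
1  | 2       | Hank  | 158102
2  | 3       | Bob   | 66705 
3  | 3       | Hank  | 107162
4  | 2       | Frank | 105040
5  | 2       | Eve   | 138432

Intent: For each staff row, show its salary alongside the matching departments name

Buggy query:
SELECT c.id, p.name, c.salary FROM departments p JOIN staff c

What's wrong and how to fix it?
Bug: JOIN with no ON clause produces a cartesian product; every staff row pairs with every departments row

Fix: Specify the join condition linking the foreign key to the parent id

Corrected query:
SELECT c.id, p.name, c.salary FROM departments p JOIN staff c ON c.dept_id = p.id

Result:
id | name      | salary
---+-----------+-------
1  | HR        | 158102
2  | Marketing | 66705 
3  | Marketing | 107162
4  | HR        | 105040
5  | HR        | 138432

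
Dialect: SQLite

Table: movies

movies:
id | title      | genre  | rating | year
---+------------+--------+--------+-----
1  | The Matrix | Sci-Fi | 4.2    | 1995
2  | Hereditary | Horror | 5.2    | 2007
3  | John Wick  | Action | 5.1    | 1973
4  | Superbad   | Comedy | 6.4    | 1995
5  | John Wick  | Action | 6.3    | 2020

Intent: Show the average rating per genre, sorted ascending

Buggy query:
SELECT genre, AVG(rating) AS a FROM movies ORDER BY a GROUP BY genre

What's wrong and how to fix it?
Bug: ORDER BY appears before GROUP BY; SQL clause order requires GROUP BY first

Fix: Move ORDER BY to the end, after GROUP BY

Corrected query:
SELECT genre, AVG(rating) AS a FROM movies GROUP BY genre ORDER BY a

Result:
genre  | a  
-------+----
Sci-Fi | 4.2
Horror | 5.2
Action | 5.7
Comedy | 6.4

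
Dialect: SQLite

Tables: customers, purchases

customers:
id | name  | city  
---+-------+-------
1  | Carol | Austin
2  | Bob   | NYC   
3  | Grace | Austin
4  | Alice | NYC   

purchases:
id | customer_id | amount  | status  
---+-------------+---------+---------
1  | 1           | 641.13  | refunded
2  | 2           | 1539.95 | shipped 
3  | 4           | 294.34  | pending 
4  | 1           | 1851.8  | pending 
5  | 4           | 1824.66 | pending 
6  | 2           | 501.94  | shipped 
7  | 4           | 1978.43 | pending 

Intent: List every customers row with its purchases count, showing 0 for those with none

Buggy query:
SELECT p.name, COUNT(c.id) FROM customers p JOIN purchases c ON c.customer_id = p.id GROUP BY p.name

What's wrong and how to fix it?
Bug: An inner join excludes parents with zero children

Fix: Use LEFT JOIN so parents without children still appear (COUNT(c.id) gives 0)

Corrected query:
SELECT p.name, COUNT(c.id) FROM customers p LEFT JOIN purchases c ON c.customer_id = p.id GROUP BY p.name

Result:
name  | COUNT(c.id)
------+------------
Alice | 3          
Bob   | 2          
Carol | 2          
Grace | 0          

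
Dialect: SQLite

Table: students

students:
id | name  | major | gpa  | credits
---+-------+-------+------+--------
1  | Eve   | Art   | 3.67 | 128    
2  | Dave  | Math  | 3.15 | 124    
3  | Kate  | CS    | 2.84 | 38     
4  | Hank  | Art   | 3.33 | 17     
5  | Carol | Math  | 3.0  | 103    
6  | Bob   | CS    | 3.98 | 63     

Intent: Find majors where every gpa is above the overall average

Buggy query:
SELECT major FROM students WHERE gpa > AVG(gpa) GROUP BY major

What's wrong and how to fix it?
Bug: WHERE evaluates per row before aggregation, so AVG() is unavailable

Fix: Compute the overall average in a scalar subquery and compare each group's MIN against it in HAVING

Corrected query:
SELECT major FROM students GROUP BY major HAVING MIN(gpa) > (SELECT AVG(gpa) FROM students)

Result:
major
-----
Art  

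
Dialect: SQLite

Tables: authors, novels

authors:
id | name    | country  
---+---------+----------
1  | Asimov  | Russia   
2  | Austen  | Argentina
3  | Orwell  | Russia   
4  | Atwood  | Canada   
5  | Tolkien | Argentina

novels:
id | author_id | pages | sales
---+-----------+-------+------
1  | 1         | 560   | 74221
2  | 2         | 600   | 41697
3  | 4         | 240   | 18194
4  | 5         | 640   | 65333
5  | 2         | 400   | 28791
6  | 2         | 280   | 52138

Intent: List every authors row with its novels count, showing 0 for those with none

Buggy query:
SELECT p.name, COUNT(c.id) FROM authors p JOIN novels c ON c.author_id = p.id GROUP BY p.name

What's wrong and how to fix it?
Bug: INNER JOIN drops authors rows that have no matching novels rows

Fix: Switch to LEFT JOIN to retain unmatched parent rows

Corrected query:
SELECT p.name, COUNT(c.id) FROM authors p LEFT JOIN novels c ON c.author_id = p.id GROUP BY p.name

Result:
name    | COUNT(c.id)
--------+------------
Asimov  | 1          
Atwood  | 1          
Austen  | 3          
Orwell  | 0          
Tolkien | 1          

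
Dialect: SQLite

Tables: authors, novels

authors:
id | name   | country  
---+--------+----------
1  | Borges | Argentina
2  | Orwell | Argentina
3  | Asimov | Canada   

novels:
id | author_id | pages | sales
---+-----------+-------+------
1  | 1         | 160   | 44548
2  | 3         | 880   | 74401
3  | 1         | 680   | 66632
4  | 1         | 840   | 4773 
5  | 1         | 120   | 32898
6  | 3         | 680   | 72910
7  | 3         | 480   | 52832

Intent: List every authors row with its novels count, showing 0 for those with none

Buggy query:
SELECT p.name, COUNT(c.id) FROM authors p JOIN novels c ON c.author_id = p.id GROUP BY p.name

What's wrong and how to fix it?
Bug: An inner join excludes parents with zero children

Fix: Switch to LEFT JOIN to retain unmatched parent rows

Corrected query:
SELECT p.name, COUNT(c.id) FROM authors p LEFT JOIN novels c ON c.author_id = p.id GROUP BY p.name

Result:
name   | COUNT(c.id)
-------+------------
Asimov | 3          
Borges | 4          
Orwell | 0          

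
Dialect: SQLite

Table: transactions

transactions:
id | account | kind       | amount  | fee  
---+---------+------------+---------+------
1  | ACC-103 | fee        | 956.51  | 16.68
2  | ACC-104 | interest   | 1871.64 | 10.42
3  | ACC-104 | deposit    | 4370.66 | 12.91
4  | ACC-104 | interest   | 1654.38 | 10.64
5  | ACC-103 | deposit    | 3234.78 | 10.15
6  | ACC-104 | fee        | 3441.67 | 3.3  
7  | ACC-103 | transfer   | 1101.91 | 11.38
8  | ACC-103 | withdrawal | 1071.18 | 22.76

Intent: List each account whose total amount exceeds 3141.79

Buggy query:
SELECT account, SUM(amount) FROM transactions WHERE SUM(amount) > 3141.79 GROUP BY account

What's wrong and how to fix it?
Bug: Aggregate functions cannot appear in a WHERE clause

Fix: Move the aggregate condition to a HAVING clause

Corrected query:
SELECT account, SUM(amount) FROM transactions GROUP BY account HAVING SUM(amount) > 3141.79

Result:
account | SUM(amount)
--------+------------
ACC-103 | 6364.38    
ACC-104 | 11338.35   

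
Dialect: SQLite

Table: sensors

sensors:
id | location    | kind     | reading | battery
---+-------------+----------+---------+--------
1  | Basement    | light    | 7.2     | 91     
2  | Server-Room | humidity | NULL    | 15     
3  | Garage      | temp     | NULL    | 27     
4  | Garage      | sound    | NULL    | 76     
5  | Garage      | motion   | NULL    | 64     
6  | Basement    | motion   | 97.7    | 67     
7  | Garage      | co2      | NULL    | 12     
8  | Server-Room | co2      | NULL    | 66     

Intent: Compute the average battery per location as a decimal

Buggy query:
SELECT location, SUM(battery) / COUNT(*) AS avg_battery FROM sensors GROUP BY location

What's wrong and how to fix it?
Bug: Both operands are integers, so '/' performs integer division and truncates

Fix: Cast one side to REAL so the division keeps the fractional part

Corrected query:
SELECT location, SUM(battery) * 1.0 / COUNT(*) AS avg_battery FROM sensors GROUP BY location

Result:
location    | avg_battery
------------+------------
Basement    | 79         
Garage      | 44.75      
Server-Room | 40.5       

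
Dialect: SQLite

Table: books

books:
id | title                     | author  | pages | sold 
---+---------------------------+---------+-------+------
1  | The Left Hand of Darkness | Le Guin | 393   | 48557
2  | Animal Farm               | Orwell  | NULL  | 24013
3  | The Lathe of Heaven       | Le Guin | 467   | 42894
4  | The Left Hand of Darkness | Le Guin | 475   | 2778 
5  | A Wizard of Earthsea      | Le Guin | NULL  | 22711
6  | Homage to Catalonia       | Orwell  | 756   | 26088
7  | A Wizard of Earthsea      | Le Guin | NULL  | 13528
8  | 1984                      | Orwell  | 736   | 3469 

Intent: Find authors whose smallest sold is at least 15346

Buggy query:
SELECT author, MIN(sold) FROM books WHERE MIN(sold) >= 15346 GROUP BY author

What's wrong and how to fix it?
Bug: Aggregates like MIN are computed per group after WHERE runs

Fix: Use HAVING for the per-group MIN condition

Corrected query:
SELECT author, MIN(sold) FROM books GROUP BY author HAVING MIN(sold) >= 15346

Result:
(no rows)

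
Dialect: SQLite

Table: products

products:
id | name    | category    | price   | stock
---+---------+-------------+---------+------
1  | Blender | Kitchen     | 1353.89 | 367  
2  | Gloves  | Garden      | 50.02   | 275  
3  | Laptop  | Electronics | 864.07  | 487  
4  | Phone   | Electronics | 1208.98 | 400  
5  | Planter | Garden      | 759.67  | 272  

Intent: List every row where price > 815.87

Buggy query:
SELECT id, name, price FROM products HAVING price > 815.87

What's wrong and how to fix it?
Bug: This is a non-aggregate query (no GROUP BY, no aggregates), so in SQLite the HAVING clause is invalid here; a row-level condition belongs in WHERE

Fix: Replace HAVING with WHERE since the condition applies to individual rows

Corrected query:
SELECT id, name, price FROM products WHERE price > 815.87

Result:
id | name    | price  
---+---------+--------
1  | Blender | 1353.89
3  | Laptop  | 864.07 
4  | Phone   | 1208.98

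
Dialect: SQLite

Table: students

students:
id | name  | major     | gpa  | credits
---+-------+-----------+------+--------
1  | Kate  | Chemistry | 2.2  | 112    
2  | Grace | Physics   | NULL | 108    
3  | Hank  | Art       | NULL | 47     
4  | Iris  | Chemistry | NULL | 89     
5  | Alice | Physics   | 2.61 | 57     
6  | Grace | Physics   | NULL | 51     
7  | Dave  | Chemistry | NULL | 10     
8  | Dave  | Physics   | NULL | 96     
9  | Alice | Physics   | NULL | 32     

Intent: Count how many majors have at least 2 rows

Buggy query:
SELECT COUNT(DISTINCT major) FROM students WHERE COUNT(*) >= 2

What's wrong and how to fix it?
Bug: COUNT(*) cannot appear in WHERE; the per-group count doesn't exist yet

Fix: Use a subquery that GROUPs and filters with HAVING, then count its rows

Corrected query:
SELECT COUNT(*) FROM (SELECT major FROM students GROUP BY major HAVING COUNT(*) >= 2)

Result:
COUNT(*)
--------
2       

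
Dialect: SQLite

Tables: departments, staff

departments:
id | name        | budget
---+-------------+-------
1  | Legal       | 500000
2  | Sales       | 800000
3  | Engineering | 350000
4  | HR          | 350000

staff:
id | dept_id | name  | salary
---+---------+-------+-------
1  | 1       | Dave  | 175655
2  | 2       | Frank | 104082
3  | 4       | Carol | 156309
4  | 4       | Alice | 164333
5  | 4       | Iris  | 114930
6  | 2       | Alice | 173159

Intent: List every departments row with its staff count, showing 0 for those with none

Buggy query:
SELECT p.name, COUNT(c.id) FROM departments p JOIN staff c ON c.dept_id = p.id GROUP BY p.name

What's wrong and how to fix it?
Bug: An inner join excludes parents with zero children

Fix: Use LEFT JOIN so parents without children still appear (COUNT(c.id) gives 0)

Corrected query:
SELECT p.name, COUNT(c.id) FROM departments p LEFT JOIN staff c ON c.dept_id = p.id GROUP BY p.name

Result:
name        | COUNT(c.id)
------------+------------
Engineering | 0          
HR          | 3          
Legal       | 1          
Sales       | 2          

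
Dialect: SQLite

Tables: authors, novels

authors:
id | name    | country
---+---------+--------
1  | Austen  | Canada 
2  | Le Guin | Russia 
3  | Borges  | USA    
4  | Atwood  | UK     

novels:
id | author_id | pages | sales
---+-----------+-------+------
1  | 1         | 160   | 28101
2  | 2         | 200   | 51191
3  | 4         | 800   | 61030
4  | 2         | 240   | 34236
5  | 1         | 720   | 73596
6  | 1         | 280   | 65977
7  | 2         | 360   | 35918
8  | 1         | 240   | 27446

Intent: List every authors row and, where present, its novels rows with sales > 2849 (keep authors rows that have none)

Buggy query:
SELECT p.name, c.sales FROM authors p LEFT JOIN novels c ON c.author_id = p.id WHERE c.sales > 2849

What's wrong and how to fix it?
Bug: A WHERE condition on the right-hand table after LEFT JOIN drops unmatched parents

Fix: Put 'c.sales > 2849' in the JOIN's ON clause instead of WHERE

Corrected query:
SELECT p.name, c.sales FROM authors p LEFT JOIN novels c ON c.author_id = p.id AND c.sales > 2849

Result:
name    | sales
--------+------
Austen  | 27446
Austen  | 28101
Austen  | 65977
Austen  | 73596
Le Guin | 34236
Le Guin | 35918
Le Guin | 51191
Borges  | NULL 
Atwood  | 61030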